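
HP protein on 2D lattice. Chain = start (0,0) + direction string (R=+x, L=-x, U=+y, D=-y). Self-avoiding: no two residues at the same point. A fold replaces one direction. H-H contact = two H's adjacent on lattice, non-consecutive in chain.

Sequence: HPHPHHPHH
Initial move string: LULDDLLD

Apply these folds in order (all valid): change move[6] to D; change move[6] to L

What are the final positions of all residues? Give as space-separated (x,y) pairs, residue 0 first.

Initial moves: LULDDLLD
Fold: move[6]->D => LULDDLDD (positions: [(0, 0), (-1, 0), (-1, 1), (-2, 1), (-2, 0), (-2, -1), (-3, -1), (-3, -2), (-3, -3)])
Fold: move[6]->L => LULDDLLD (positions: [(0, 0), (-1, 0), (-1, 1), (-2, 1), (-2, 0), (-2, -1), (-3, -1), (-4, -1), (-4, -2)])

Answer: (0,0) (-1,0) (-1,1) (-2,1) (-2,0) (-2,-1) (-3,-1) (-4,-1) (-4,-2)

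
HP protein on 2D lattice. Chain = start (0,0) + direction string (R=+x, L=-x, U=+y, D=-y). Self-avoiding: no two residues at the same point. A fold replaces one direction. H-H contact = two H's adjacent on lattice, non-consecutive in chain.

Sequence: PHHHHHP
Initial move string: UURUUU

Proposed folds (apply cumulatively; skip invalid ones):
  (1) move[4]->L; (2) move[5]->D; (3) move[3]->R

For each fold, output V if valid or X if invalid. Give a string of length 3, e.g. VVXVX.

Answer: VXX

Derivation:
Initial: UURUUU -> [(0, 0), (0, 1), (0, 2), (1, 2), (1, 3), (1, 4), (1, 5)]
Fold 1: move[4]->L => UURULU VALID
Fold 2: move[5]->D => UURULD INVALID (collision), skipped
Fold 3: move[3]->R => UURRLU INVALID (collision), skipped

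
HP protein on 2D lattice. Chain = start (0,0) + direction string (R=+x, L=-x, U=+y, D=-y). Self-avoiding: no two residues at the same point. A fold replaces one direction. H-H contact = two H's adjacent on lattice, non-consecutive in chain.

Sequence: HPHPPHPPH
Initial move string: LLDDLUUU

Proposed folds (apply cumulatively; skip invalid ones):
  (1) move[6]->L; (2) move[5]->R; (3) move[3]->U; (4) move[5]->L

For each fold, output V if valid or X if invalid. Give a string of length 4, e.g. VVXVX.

Initial: LLDDLUUU -> [(0, 0), (-1, 0), (-2, 0), (-2, -1), (-2, -2), (-3, -2), (-3, -1), (-3, 0), (-3, 1)]
Fold 1: move[6]->L => LLDDLULU VALID
Fold 2: move[5]->R => LLDDLRLU INVALID (collision), skipped
Fold 3: move[3]->U => LLDULULU INVALID (collision), skipped
Fold 4: move[5]->L => LLDDLLLU VALID

Answer: VXXV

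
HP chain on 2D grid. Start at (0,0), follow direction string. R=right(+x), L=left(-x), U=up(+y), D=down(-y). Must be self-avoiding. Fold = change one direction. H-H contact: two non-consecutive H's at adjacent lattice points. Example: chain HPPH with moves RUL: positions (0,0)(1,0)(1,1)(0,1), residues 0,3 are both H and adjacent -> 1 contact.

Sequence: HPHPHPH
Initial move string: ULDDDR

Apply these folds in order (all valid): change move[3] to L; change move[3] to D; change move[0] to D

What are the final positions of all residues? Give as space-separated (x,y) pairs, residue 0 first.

Initial moves: ULDDDR
Fold: move[3]->L => ULDLDR (positions: [(0, 0), (0, 1), (-1, 1), (-1, 0), (-2, 0), (-2, -1), (-1, -1)])
Fold: move[3]->D => ULDDDR (positions: [(0, 0), (0, 1), (-1, 1), (-1, 0), (-1, -1), (-1, -2), (0, -2)])
Fold: move[0]->D => DLDDDR (positions: [(0, 0), (0, -1), (-1, -1), (-1, -2), (-1, -3), (-1, -4), (0, -4)])

Answer: (0,0) (0,-1) (-1,-1) (-1,-2) (-1,-3) (-1,-4) (0,-4)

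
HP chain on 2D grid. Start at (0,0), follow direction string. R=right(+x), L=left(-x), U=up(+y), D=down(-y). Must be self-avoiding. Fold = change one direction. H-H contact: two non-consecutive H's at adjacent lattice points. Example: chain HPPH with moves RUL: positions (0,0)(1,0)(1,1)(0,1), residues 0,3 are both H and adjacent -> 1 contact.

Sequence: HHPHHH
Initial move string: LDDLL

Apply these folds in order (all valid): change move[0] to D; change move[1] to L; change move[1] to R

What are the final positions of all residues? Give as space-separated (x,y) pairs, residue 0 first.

Answer: (0,0) (0,-1) (1,-1) (1,-2) (0,-2) (-1,-2)

Derivation:
Initial moves: LDDLL
Fold: move[0]->D => DDDLL (positions: [(0, 0), (0, -1), (0, -2), (0, -3), (-1, -3), (-2, -3)])
Fold: move[1]->L => DLDLL (positions: [(0, 0), (0, -1), (-1, -1), (-1, -2), (-2, -2), (-3, -2)])
Fold: move[1]->R => DRDLL (positions: [(0, 0), (0, -1), (1, -1), (1, -2), (0, -2), (-1, -2)])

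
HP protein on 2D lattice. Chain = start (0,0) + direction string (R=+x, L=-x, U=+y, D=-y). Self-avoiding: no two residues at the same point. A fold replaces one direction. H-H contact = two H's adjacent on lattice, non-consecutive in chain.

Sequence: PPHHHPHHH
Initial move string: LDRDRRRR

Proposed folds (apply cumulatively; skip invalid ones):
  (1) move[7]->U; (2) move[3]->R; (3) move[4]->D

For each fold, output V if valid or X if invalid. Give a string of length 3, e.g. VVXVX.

Initial: LDRDRRRR -> [(0, 0), (-1, 0), (-1, -1), (0, -1), (0, -2), (1, -2), (2, -2), (3, -2), (4, -2)]
Fold 1: move[7]->U => LDRDRRRU VALID
Fold 2: move[3]->R => LDRRRRRU VALID
Fold 3: move[4]->D => LDRRDRRU VALID

Answer: VVV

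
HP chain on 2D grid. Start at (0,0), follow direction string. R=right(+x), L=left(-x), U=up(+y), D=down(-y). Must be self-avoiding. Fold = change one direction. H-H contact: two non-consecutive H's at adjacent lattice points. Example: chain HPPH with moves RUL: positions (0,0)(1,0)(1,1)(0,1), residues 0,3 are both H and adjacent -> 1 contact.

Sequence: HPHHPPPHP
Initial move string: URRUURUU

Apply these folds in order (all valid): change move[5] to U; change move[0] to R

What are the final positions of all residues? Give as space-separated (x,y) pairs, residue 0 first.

Initial moves: URRUURUU
Fold: move[5]->U => URRUUUUU (positions: [(0, 0), (0, 1), (1, 1), (2, 1), (2, 2), (2, 3), (2, 4), (2, 5), (2, 6)])
Fold: move[0]->R => RRRUUUUU (positions: [(0, 0), (1, 0), (2, 0), (3, 0), (3, 1), (3, 2), (3, 3), (3, 4), (3, 5)])

Answer: (0,0) (1,0) (2,0) (3,0) (3,1) (3,2) (3,3) (3,4) (3,5)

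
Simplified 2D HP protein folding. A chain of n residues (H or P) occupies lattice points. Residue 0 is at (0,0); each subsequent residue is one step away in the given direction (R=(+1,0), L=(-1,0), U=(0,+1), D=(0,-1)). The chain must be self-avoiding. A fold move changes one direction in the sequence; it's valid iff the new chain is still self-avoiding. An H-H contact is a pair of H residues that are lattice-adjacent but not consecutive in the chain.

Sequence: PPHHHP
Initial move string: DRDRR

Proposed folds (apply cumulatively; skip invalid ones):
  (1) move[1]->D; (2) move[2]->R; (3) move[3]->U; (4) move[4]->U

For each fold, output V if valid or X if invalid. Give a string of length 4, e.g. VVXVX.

Answer: VVVV

Derivation:
Initial: DRDRR -> [(0, 0), (0, -1), (1, -1), (1, -2), (2, -2), (3, -2)]
Fold 1: move[1]->D => DDDRR VALID
Fold 2: move[2]->R => DDRRR VALID
Fold 3: move[3]->U => DDRUR VALID
Fold 4: move[4]->U => DDRUU VALID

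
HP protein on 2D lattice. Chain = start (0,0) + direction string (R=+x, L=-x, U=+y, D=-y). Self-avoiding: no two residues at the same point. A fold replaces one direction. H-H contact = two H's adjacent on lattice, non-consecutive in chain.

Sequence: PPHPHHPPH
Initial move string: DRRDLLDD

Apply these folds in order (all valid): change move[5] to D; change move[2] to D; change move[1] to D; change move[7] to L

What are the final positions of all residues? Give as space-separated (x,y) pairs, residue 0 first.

Initial moves: DRRDLLDD
Fold: move[5]->D => DRRDLDDD (positions: [(0, 0), (0, -1), (1, -1), (2, -1), (2, -2), (1, -2), (1, -3), (1, -4), (1, -5)])
Fold: move[2]->D => DRDDLDDD (positions: [(0, 0), (0, -1), (1, -1), (1, -2), (1, -3), (0, -3), (0, -4), (0, -5), (0, -6)])
Fold: move[1]->D => DDDDLDDD (positions: [(0, 0), (0, -1), (0, -2), (0, -3), (0, -4), (-1, -4), (-1, -5), (-1, -6), (-1, -7)])
Fold: move[7]->L => DDDDLDDL (positions: [(0, 0), (0, -1), (0, -2), (0, -3), (0, -4), (-1, -4), (-1, -5), (-1, -6), (-2, -6)])

Answer: (0,0) (0,-1) (0,-2) (0,-3) (0,-4) (-1,-4) (-1,-5) (-1,-6) (-2,-6)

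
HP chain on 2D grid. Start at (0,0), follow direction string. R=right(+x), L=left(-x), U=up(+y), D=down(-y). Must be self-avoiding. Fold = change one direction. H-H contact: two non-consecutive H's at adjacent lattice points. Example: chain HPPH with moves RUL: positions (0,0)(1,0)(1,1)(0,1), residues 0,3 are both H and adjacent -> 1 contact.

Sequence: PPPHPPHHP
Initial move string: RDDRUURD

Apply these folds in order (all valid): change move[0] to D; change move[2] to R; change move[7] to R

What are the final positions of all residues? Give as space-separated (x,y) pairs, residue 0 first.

Answer: (0,0) (0,-1) (0,-2) (1,-2) (2,-2) (2,-1) (2,0) (3,0) (4,0)

Derivation:
Initial moves: RDDRUURD
Fold: move[0]->D => DDDRUURD (positions: [(0, 0), (0, -1), (0, -2), (0, -3), (1, -3), (1, -2), (1, -1), (2, -1), (2, -2)])
Fold: move[2]->R => DDRRUURD (positions: [(0, 0), (0, -1), (0, -2), (1, -2), (2, -2), (2, -1), (2, 0), (3, 0), (3, -1)])
Fold: move[7]->R => DDRRUURR (positions: [(0, 0), (0, -1), (0, -2), (1, -2), (2, -2), (2, -1), (2, 0), (3, 0), (4, 0)])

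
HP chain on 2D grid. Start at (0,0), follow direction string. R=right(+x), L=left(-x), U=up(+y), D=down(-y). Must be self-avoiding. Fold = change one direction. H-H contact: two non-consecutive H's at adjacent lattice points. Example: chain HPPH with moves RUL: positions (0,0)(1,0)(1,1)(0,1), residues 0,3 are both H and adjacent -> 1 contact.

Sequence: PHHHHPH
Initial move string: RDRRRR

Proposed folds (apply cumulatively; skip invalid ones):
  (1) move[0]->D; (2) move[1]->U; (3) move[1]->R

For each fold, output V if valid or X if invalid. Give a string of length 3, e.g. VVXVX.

Answer: VXV

Derivation:
Initial: RDRRRR -> [(0, 0), (1, 0), (1, -1), (2, -1), (3, -1), (4, -1), (5, -1)]
Fold 1: move[0]->D => DDRRRR VALID
Fold 2: move[1]->U => DURRRR INVALID (collision), skipped
Fold 3: move[1]->R => DRRRRR VALID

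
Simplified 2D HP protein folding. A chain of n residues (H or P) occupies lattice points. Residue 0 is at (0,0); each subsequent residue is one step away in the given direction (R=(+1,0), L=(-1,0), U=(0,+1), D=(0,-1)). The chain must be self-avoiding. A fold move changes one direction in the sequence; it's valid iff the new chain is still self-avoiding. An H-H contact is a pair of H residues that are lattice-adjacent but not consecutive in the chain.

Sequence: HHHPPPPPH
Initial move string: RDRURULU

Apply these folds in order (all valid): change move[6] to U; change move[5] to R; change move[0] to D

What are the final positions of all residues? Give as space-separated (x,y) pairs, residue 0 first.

Initial moves: RDRURULU
Fold: move[6]->U => RDRURUUU (positions: [(0, 0), (1, 0), (1, -1), (2, -1), (2, 0), (3, 0), (3, 1), (3, 2), (3, 3)])
Fold: move[5]->R => RDRURRUU (positions: [(0, 0), (1, 0), (1, -1), (2, -1), (2, 0), (3, 0), (4, 0), (4, 1), (4, 2)])
Fold: move[0]->D => DDRURRUU (positions: [(0, 0), (0, -1), (0, -2), (1, -2), (1, -1), (2, -1), (3, -1), (3, 0), (3, 1)])

Answer: (0,0) (0,-1) (0,-2) (1,-2) (1,-1) (2,-1) (3,-1) (3,0) (3,1)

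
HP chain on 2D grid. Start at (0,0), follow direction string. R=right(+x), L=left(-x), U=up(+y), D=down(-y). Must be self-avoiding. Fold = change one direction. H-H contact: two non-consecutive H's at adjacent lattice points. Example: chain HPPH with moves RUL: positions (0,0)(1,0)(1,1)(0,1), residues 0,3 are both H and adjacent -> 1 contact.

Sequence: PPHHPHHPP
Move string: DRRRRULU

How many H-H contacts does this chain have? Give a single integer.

Positions: [(0, 0), (0, -1), (1, -1), (2, -1), (3, -1), (4, -1), (4, 0), (3, 0), (3, 1)]
No H-H contacts found.

Answer: 0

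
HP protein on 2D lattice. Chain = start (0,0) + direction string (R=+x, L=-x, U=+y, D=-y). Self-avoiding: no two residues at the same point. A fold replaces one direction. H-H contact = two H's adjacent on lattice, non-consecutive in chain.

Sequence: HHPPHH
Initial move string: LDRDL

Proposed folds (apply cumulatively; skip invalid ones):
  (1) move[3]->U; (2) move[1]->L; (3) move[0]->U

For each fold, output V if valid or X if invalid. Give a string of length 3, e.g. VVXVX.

Initial: LDRDL -> [(0, 0), (-1, 0), (-1, -1), (0, -1), (0, -2), (-1, -2)]
Fold 1: move[3]->U => LDRUL INVALID (collision), skipped
Fold 2: move[1]->L => LLRDL INVALID (collision), skipped
Fold 3: move[0]->U => UDRDL INVALID (collision), skipped

Answer: XXX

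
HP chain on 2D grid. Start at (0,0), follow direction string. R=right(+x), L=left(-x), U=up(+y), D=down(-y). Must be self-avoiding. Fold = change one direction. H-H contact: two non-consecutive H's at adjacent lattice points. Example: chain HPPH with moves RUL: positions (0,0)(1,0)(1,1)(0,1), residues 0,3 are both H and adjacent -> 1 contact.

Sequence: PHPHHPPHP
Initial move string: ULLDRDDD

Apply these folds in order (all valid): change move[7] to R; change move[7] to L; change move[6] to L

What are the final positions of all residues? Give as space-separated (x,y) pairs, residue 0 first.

Answer: (0,0) (0,1) (-1,1) (-2,1) (-2,0) (-1,0) (-1,-1) (-2,-1) (-3,-1)

Derivation:
Initial moves: ULLDRDDD
Fold: move[7]->R => ULLDRDDR (positions: [(0, 0), (0, 1), (-1, 1), (-2, 1), (-2, 0), (-1, 0), (-1, -1), (-1, -2), (0, -2)])
Fold: move[7]->L => ULLDRDDL (positions: [(0, 0), (0, 1), (-1, 1), (-2, 1), (-2, 0), (-1, 0), (-1, -1), (-1, -2), (-2, -2)])
Fold: move[6]->L => ULLDRDLL (positions: [(0, 0), (0, 1), (-1, 1), (-2, 1), (-2, 0), (-1, 0), (-1, -1), (-2, -1), (-3, -1)])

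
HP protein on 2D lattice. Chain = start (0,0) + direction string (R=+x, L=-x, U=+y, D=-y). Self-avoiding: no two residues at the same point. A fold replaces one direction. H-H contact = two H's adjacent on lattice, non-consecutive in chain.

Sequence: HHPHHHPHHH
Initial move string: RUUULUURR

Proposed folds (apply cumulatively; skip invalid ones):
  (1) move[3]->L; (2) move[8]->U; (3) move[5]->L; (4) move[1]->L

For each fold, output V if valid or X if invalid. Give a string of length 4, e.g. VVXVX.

Answer: VVVX

Derivation:
Initial: RUUULUURR -> [(0, 0), (1, 0), (1, 1), (1, 2), (1, 3), (0, 3), (0, 4), (0, 5), (1, 5), (2, 5)]
Fold 1: move[3]->L => RUULLUURR VALID
Fold 2: move[8]->U => RUULLUURU VALID
Fold 3: move[5]->L => RUULLLURU VALID
Fold 4: move[1]->L => RLULLLURU INVALID (collision), skipped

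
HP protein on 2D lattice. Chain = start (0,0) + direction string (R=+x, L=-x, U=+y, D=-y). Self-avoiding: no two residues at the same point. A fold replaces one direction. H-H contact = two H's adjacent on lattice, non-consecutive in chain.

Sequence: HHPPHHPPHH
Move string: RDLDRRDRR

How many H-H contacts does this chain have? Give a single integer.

Answer: 0

Derivation:
Positions: [(0, 0), (1, 0), (1, -1), (0, -1), (0, -2), (1, -2), (2, -2), (2, -3), (3, -3), (4, -3)]
No H-H contacts found.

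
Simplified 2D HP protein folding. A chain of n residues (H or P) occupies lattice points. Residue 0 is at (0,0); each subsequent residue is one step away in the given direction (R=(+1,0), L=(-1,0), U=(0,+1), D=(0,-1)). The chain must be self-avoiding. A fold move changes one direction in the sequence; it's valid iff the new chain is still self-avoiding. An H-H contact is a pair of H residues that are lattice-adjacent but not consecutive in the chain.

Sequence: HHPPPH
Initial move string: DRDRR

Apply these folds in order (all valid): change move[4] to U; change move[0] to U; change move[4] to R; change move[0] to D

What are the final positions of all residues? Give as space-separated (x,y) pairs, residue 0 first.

Initial moves: DRDRR
Fold: move[4]->U => DRDRU (positions: [(0, 0), (0, -1), (1, -1), (1, -2), (2, -2), (2, -1)])
Fold: move[0]->U => URDRU (positions: [(0, 0), (0, 1), (1, 1), (1, 0), (2, 0), (2, 1)])
Fold: move[4]->R => URDRR (positions: [(0, 0), (0, 1), (1, 1), (1, 0), (2, 0), (3, 0)])
Fold: move[0]->D => DRDRR (positions: [(0, 0), (0, -1), (1, -1), (1, -2), (2, -2), (3, -2)])

Answer: (0,0) (0,-1) (1,-1) (1,-2) (2,-2) (3,-2)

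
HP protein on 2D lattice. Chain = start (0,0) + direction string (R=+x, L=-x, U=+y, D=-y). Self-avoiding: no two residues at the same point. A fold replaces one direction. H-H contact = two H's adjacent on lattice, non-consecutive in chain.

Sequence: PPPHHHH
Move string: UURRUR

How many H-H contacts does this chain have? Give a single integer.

Positions: [(0, 0), (0, 1), (0, 2), (1, 2), (2, 2), (2, 3), (3, 3)]
No H-H contacts found.

Answer: 0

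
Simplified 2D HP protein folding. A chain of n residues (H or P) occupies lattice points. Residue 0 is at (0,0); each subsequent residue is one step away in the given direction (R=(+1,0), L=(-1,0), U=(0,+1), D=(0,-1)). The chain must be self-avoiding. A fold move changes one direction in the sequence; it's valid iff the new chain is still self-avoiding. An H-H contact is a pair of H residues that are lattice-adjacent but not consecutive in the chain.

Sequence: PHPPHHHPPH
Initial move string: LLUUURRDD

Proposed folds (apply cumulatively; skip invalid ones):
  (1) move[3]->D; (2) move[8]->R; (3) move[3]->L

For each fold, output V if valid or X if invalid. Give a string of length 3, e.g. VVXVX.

Initial: LLUUURRDD -> [(0, 0), (-1, 0), (-2, 0), (-2, 1), (-2, 2), (-2, 3), (-1, 3), (0, 3), (0, 2), (0, 1)]
Fold 1: move[3]->D => LLUDURRDD INVALID (collision), skipped
Fold 2: move[8]->R => LLUUURRDR VALID
Fold 3: move[3]->L => LLULURRDR VALID

Answer: XVV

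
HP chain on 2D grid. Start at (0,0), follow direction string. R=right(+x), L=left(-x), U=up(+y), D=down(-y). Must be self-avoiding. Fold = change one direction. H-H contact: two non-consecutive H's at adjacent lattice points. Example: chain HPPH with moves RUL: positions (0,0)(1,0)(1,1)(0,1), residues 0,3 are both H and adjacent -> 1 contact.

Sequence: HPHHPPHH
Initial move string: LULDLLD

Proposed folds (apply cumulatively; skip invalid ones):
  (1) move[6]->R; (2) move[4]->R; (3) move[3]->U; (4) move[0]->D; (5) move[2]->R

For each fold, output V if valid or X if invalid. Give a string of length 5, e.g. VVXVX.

Initial: LULDLLD -> [(0, 0), (-1, 0), (-1, 1), (-2, 1), (-2, 0), (-3, 0), (-4, 0), (-4, -1)]
Fold 1: move[6]->R => LULDLLR INVALID (collision), skipped
Fold 2: move[4]->R => LULDRLD INVALID (collision), skipped
Fold 3: move[3]->U => LULULLD VALID
Fold 4: move[0]->D => DULULLD INVALID (collision), skipped
Fold 5: move[2]->R => LURULLD VALID

Answer: XXVXV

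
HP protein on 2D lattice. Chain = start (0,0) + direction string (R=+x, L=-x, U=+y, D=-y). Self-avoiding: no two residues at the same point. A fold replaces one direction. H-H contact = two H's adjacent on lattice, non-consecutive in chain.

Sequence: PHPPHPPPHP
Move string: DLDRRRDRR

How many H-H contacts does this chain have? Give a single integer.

Positions: [(0, 0), (0, -1), (-1, -1), (-1, -2), (0, -2), (1, -2), (2, -2), (2, -3), (3, -3), (4, -3)]
H-H contact: residue 1 @(0,-1) - residue 4 @(0, -2)

Answer: 1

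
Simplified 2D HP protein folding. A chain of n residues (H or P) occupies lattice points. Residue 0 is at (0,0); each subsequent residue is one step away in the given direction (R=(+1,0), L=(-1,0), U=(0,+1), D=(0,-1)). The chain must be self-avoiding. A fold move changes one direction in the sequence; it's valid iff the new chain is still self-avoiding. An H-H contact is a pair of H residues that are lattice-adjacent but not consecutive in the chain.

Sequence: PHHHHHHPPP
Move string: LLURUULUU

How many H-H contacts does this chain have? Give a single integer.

Answer: 1

Derivation:
Positions: [(0, 0), (-1, 0), (-2, 0), (-2, 1), (-1, 1), (-1, 2), (-1, 3), (-2, 3), (-2, 4), (-2, 5)]
H-H contact: residue 1 @(-1,0) - residue 4 @(-1, 1)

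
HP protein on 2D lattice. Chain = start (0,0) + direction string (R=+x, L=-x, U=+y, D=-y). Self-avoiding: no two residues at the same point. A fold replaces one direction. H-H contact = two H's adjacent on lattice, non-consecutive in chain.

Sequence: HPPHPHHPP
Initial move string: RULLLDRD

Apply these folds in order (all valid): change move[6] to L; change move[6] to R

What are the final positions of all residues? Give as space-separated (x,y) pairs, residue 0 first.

Answer: (0,0) (1,0) (1,1) (0,1) (-1,1) (-2,1) (-2,0) (-1,0) (-1,-1)

Derivation:
Initial moves: RULLLDRD
Fold: move[6]->L => RULLLDLD (positions: [(0, 0), (1, 0), (1, 1), (0, 1), (-1, 1), (-2, 1), (-2, 0), (-3, 0), (-3, -1)])
Fold: move[6]->R => RULLLDRD (positions: [(0, 0), (1, 0), (1, 1), (0, 1), (-1, 1), (-2, 1), (-2, 0), (-1, 0), (-1, -1)])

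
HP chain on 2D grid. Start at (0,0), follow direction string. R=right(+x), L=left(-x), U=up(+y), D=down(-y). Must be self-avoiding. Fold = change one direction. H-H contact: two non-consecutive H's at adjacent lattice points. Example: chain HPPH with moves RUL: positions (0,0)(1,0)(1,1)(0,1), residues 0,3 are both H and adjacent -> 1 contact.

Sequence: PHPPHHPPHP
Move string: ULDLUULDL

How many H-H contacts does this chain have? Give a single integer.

Positions: [(0, 0), (0, 1), (-1, 1), (-1, 0), (-2, 0), (-2, 1), (-2, 2), (-3, 2), (-3, 1), (-4, 1)]
H-H contact: residue 5 @(-2,1) - residue 8 @(-3, 1)

Answer: 1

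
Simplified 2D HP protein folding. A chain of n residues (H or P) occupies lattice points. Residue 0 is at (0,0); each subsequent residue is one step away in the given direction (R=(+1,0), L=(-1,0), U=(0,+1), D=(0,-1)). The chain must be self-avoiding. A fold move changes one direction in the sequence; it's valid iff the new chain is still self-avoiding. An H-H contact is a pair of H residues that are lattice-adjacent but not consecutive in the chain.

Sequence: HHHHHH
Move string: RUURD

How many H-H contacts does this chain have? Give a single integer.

Positions: [(0, 0), (1, 0), (1, 1), (1, 2), (2, 2), (2, 1)]
H-H contact: residue 2 @(1,1) - residue 5 @(2, 1)

Answer: 1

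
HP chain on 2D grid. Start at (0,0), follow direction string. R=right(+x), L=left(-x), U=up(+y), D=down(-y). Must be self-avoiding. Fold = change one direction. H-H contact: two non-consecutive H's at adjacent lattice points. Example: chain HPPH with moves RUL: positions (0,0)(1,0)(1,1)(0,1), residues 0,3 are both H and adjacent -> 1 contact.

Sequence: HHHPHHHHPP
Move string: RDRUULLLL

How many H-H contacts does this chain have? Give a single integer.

Answer: 3

Derivation:
Positions: [(0, 0), (1, 0), (1, -1), (2, -1), (2, 0), (2, 1), (1, 1), (0, 1), (-1, 1), (-2, 1)]
H-H contact: residue 0 @(0,0) - residue 7 @(0, 1)
H-H contact: residue 1 @(1,0) - residue 4 @(2, 0)
H-H contact: residue 1 @(1,0) - residue 6 @(1, 1)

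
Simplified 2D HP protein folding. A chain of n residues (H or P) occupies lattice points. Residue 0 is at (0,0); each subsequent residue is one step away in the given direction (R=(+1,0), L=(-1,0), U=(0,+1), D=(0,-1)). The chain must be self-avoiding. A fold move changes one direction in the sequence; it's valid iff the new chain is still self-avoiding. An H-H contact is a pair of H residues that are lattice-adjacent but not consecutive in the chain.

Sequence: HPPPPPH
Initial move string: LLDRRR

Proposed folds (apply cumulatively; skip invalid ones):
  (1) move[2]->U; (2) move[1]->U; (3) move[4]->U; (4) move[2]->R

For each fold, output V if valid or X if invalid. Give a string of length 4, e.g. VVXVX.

Initial: LLDRRR -> [(0, 0), (-1, 0), (-2, 0), (-2, -1), (-1, -1), (0, -1), (1, -1)]
Fold 1: move[2]->U => LLURRR VALID
Fold 2: move[1]->U => LUURRR VALID
Fold 3: move[4]->U => LUURUR VALID
Fold 4: move[2]->R => LURRUR VALID

Answer: VVVV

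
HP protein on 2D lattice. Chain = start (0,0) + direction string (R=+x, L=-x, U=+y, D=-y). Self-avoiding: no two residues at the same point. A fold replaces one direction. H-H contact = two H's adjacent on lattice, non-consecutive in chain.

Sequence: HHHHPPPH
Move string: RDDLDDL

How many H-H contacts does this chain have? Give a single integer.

Positions: [(0, 0), (1, 0), (1, -1), (1, -2), (0, -2), (0, -3), (0, -4), (-1, -4)]
No H-H contacts found.

Answer: 0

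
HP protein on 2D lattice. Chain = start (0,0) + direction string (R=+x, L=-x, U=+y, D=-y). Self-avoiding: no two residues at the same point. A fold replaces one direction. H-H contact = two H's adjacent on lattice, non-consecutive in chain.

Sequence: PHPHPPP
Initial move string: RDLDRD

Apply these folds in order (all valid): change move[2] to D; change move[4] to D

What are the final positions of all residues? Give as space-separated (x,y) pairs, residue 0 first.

Initial moves: RDLDRD
Fold: move[2]->D => RDDDRD (positions: [(0, 0), (1, 0), (1, -1), (1, -2), (1, -3), (2, -3), (2, -4)])
Fold: move[4]->D => RDDDDD (positions: [(0, 0), (1, 0), (1, -1), (1, -2), (1, -3), (1, -4), (1, -5)])

Answer: (0,0) (1,0) (1,-1) (1,-2) (1,-3) (1,-4) (1,-5)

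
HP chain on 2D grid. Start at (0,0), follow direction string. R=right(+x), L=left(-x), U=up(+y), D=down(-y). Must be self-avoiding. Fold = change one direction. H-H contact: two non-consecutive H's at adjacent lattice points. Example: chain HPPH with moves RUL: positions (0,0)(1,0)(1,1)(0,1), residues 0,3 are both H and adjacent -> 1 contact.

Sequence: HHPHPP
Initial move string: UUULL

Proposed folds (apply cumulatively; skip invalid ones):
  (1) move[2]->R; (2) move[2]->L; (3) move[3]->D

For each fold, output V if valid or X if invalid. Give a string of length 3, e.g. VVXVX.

Answer: XVV

Derivation:
Initial: UUULL -> [(0, 0), (0, 1), (0, 2), (0, 3), (-1, 3), (-2, 3)]
Fold 1: move[2]->R => UURLL INVALID (collision), skipped
Fold 2: move[2]->L => UULLL VALID
Fold 3: move[3]->D => UULDL VALID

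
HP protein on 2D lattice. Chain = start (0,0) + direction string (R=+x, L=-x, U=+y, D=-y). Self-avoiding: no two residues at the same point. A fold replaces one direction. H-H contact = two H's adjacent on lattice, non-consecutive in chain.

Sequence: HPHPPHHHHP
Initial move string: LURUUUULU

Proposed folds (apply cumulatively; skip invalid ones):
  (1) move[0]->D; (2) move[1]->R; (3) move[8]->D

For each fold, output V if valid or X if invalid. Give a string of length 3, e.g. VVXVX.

Initial: LURUUUULU -> [(0, 0), (-1, 0), (-1, 1), (0, 1), (0, 2), (0, 3), (0, 4), (0, 5), (-1, 5), (-1, 6)]
Fold 1: move[0]->D => DURUUUULU INVALID (collision), skipped
Fold 2: move[1]->R => LRRUUUULU INVALID (collision), skipped
Fold 3: move[8]->D => LURUUUULD VALID

Answer: XXV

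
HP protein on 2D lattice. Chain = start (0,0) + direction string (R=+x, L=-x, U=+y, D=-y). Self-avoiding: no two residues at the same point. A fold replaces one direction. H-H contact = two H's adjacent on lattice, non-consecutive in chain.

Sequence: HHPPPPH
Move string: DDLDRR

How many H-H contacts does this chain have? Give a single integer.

Answer: 0

Derivation:
Positions: [(0, 0), (0, -1), (0, -2), (-1, -2), (-1, -3), (0, -3), (1, -3)]
No H-H contacts found.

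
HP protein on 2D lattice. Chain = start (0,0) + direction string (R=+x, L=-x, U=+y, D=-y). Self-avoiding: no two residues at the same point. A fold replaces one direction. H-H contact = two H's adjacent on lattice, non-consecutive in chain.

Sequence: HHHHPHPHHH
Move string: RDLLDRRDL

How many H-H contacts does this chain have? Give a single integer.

Positions: [(0, 0), (1, 0), (1, -1), (0, -1), (-1, -1), (-1, -2), (0, -2), (1, -2), (1, -3), (0, -3)]
H-H contact: residue 0 @(0,0) - residue 3 @(0, -1)
H-H contact: residue 2 @(1,-1) - residue 7 @(1, -2)

Answer: 2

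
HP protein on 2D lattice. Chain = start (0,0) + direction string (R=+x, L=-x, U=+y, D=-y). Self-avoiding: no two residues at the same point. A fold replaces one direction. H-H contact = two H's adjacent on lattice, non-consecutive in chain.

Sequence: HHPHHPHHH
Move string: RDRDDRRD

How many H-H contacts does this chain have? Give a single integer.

Answer: 0

Derivation:
Positions: [(0, 0), (1, 0), (1, -1), (2, -1), (2, -2), (2, -3), (3, -3), (4, -3), (4, -4)]
No H-H contacts found.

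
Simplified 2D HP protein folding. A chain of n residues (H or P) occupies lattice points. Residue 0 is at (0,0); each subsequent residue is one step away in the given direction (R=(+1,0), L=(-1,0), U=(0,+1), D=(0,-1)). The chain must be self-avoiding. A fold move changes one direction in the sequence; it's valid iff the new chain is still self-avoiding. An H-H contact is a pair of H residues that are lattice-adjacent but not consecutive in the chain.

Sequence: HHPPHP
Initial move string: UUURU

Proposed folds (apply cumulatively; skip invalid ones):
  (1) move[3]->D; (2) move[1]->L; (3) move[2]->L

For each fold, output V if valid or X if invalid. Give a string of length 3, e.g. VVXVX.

Answer: XVX

Derivation:
Initial: UUURU -> [(0, 0), (0, 1), (0, 2), (0, 3), (1, 3), (1, 4)]
Fold 1: move[3]->D => UUUDU INVALID (collision), skipped
Fold 2: move[1]->L => ULURU VALID
Fold 3: move[2]->L => ULLRU INVALID (collision), skipped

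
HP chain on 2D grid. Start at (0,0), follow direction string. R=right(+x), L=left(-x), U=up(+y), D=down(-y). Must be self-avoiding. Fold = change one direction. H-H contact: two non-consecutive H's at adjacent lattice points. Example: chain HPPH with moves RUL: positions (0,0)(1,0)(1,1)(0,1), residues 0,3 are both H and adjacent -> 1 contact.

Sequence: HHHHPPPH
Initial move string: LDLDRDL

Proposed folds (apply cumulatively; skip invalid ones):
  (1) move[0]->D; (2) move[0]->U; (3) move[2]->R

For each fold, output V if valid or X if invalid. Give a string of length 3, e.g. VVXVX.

Initial: LDLDRDL -> [(0, 0), (-1, 0), (-1, -1), (-2, -1), (-2, -2), (-1, -2), (-1, -3), (-2, -3)]
Fold 1: move[0]->D => DDLDRDL VALID
Fold 2: move[0]->U => UDLDRDL INVALID (collision), skipped
Fold 3: move[2]->R => DDRDRDL VALID

Answer: VXV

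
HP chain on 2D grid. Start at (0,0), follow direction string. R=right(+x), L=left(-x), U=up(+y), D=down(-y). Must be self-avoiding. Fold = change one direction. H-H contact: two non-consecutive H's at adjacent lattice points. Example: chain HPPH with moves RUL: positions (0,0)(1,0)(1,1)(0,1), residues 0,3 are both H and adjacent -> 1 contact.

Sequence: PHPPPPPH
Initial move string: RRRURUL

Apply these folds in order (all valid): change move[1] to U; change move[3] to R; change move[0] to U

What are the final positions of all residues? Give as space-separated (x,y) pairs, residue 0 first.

Answer: (0,0) (0,1) (0,2) (1,2) (2,2) (3,2) (3,3) (2,3)

Derivation:
Initial moves: RRRURUL
Fold: move[1]->U => RURURUL (positions: [(0, 0), (1, 0), (1, 1), (2, 1), (2, 2), (3, 2), (3, 3), (2, 3)])
Fold: move[3]->R => RURRRUL (positions: [(0, 0), (1, 0), (1, 1), (2, 1), (3, 1), (4, 1), (4, 2), (3, 2)])
Fold: move[0]->U => UURRRUL (positions: [(0, 0), (0, 1), (0, 2), (1, 2), (2, 2), (3, 2), (3, 3), (2, 3)])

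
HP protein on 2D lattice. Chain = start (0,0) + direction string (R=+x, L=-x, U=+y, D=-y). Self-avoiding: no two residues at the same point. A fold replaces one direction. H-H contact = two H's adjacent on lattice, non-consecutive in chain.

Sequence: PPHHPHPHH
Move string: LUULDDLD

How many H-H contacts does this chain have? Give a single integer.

Answer: 1

Derivation:
Positions: [(0, 0), (-1, 0), (-1, 1), (-1, 2), (-2, 2), (-2, 1), (-2, 0), (-3, 0), (-3, -1)]
H-H contact: residue 2 @(-1,1) - residue 5 @(-2, 1)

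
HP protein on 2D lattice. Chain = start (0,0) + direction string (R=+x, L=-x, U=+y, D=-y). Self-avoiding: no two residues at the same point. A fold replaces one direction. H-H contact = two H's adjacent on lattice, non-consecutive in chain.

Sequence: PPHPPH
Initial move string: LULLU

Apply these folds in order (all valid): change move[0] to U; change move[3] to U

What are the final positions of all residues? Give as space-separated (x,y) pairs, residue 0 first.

Answer: (0,0) (0,1) (0,2) (-1,2) (-1,3) (-1,4)

Derivation:
Initial moves: LULLU
Fold: move[0]->U => UULLU (positions: [(0, 0), (0, 1), (0, 2), (-1, 2), (-2, 2), (-2, 3)])
Fold: move[3]->U => UULUU (positions: [(0, 0), (0, 1), (0, 2), (-1, 2), (-1, 3), (-1, 4)])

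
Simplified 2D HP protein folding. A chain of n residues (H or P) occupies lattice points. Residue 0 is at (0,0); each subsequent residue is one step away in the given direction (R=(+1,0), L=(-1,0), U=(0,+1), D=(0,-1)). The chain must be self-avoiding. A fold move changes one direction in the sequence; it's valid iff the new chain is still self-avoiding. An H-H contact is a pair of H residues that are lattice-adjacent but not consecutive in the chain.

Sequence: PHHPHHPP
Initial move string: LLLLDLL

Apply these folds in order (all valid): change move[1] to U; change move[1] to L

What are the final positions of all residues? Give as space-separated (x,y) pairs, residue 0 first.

Answer: (0,0) (-1,0) (-2,0) (-3,0) (-4,0) (-4,-1) (-5,-1) (-6,-1)

Derivation:
Initial moves: LLLLDLL
Fold: move[1]->U => LULLDLL (positions: [(0, 0), (-1, 0), (-1, 1), (-2, 1), (-3, 1), (-3, 0), (-4, 0), (-5, 0)])
Fold: move[1]->L => LLLLDLL (positions: [(0, 0), (-1, 0), (-2, 0), (-3, 0), (-4, 0), (-4, -1), (-5, -1), (-6, -1)])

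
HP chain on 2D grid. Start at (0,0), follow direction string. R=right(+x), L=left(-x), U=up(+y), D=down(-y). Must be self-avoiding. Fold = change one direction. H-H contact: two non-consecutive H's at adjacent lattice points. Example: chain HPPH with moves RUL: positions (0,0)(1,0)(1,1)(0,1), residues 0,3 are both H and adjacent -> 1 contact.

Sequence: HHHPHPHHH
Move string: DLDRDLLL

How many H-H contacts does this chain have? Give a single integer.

Answer: 1

Derivation:
Positions: [(0, 0), (0, -1), (-1, -1), (-1, -2), (0, -2), (0, -3), (-1, -3), (-2, -3), (-3, -3)]
H-H contact: residue 1 @(0,-1) - residue 4 @(0, -2)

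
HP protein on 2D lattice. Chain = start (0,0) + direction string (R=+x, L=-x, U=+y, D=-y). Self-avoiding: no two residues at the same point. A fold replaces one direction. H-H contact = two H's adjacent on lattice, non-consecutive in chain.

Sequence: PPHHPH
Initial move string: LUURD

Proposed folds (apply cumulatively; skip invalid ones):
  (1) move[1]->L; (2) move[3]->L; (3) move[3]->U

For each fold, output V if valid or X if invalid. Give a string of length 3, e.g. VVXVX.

Initial: LUURD -> [(0, 0), (-1, 0), (-1, 1), (-1, 2), (0, 2), (0, 1)]
Fold 1: move[1]->L => LLURD INVALID (collision), skipped
Fold 2: move[3]->L => LUULD VALID
Fold 3: move[3]->U => LUUUD INVALID (collision), skipped

Answer: XVX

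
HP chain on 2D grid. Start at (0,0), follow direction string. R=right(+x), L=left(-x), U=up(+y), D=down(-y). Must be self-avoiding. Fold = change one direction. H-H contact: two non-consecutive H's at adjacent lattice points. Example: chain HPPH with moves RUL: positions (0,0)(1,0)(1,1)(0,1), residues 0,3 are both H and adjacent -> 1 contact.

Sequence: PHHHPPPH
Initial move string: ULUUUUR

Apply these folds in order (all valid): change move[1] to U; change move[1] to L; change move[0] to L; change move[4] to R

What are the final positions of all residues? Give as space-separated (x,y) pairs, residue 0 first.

Answer: (0,0) (-1,0) (-2,0) (-2,1) (-2,2) (-1,2) (-1,3) (0,3)

Derivation:
Initial moves: ULUUUUR
Fold: move[1]->U => UUUUUUR (positions: [(0, 0), (0, 1), (0, 2), (0, 3), (0, 4), (0, 5), (0, 6), (1, 6)])
Fold: move[1]->L => ULUUUUR (positions: [(0, 0), (0, 1), (-1, 1), (-1, 2), (-1, 3), (-1, 4), (-1, 5), (0, 5)])
Fold: move[0]->L => LLUUUUR (positions: [(0, 0), (-1, 0), (-2, 0), (-2, 1), (-2, 2), (-2, 3), (-2, 4), (-1, 4)])
Fold: move[4]->R => LLUURUR (positions: [(0, 0), (-1, 0), (-2, 0), (-2, 1), (-2, 2), (-1, 2), (-1, 3), (0, 3)])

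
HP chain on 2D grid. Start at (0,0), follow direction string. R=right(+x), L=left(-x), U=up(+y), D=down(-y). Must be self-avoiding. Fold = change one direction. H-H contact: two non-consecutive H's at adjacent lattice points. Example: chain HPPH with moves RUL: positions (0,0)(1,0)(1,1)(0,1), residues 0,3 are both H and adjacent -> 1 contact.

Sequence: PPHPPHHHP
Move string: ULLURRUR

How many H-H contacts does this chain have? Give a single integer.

Positions: [(0, 0), (0, 1), (-1, 1), (-2, 1), (-2, 2), (-1, 2), (0, 2), (0, 3), (1, 3)]
H-H contact: residue 2 @(-1,1) - residue 5 @(-1, 2)

Answer: 1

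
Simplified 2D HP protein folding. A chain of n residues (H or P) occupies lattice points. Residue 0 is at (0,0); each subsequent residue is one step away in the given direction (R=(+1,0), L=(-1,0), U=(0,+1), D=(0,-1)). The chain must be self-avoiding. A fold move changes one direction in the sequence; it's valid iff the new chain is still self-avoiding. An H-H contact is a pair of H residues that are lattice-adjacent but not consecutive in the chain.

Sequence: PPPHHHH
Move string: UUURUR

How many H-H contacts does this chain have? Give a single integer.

Positions: [(0, 0), (0, 1), (0, 2), (0, 3), (1, 3), (1, 4), (2, 4)]
No H-H contacts found.

Answer: 0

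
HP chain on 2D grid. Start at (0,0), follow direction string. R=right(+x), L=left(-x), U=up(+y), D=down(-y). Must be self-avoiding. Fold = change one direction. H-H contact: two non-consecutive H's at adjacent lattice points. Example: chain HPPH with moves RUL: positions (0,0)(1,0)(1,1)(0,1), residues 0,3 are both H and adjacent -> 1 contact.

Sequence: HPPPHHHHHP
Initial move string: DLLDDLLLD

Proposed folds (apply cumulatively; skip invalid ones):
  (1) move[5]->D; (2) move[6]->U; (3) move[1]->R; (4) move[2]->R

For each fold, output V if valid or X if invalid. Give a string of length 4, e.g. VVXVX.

Answer: VXXX

Derivation:
Initial: DLLDDLLLD -> [(0, 0), (0, -1), (-1, -1), (-2, -1), (-2, -2), (-2, -3), (-3, -3), (-4, -3), (-5, -3), (-5, -4)]
Fold 1: move[5]->D => DLLDDDLLD VALID
Fold 2: move[6]->U => DLLDDDULD INVALID (collision), skipped
Fold 3: move[1]->R => DRLDDDLLD INVALID (collision), skipped
Fold 4: move[2]->R => DLRDDDLLD INVALID (collision), skipped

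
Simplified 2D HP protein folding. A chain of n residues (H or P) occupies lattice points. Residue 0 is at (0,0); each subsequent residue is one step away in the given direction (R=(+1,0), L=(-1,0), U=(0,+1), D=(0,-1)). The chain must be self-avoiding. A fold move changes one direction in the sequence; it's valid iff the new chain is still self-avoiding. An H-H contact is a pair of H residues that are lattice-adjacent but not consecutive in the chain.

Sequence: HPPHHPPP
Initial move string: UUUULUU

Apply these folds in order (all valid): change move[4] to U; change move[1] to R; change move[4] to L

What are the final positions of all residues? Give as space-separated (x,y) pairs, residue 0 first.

Initial moves: UUUULUU
Fold: move[4]->U => UUUUUUU (positions: [(0, 0), (0, 1), (0, 2), (0, 3), (0, 4), (0, 5), (0, 6), (0, 7)])
Fold: move[1]->R => URUUUUU (positions: [(0, 0), (0, 1), (1, 1), (1, 2), (1, 3), (1, 4), (1, 5), (1, 6)])
Fold: move[4]->L => URUULUU (positions: [(0, 0), (0, 1), (1, 1), (1, 2), (1, 3), (0, 3), (0, 4), (0, 5)])

Answer: (0,0) (0,1) (1,1) (1,2) (1,3) (0,3) (0,4) (0,5)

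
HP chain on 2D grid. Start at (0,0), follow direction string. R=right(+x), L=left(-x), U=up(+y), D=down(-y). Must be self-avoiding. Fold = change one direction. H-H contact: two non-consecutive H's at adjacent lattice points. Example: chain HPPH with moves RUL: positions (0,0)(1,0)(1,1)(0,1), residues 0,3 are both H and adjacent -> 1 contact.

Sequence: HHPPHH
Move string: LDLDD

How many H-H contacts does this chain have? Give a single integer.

Positions: [(0, 0), (-1, 0), (-1, -1), (-2, -1), (-2, -2), (-2, -3)]
No H-H contacts found.

Answer: 0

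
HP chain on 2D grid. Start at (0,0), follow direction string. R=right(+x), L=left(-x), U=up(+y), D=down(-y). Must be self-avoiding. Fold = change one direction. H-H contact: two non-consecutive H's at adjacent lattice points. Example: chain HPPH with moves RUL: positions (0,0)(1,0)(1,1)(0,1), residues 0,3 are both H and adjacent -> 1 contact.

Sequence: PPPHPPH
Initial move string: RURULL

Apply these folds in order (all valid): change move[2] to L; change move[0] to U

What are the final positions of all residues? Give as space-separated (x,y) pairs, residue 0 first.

Initial moves: RURULL
Fold: move[2]->L => RULULL (positions: [(0, 0), (1, 0), (1, 1), (0, 1), (0, 2), (-1, 2), (-2, 2)])
Fold: move[0]->U => UULULL (positions: [(0, 0), (0, 1), (0, 2), (-1, 2), (-1, 3), (-2, 3), (-3, 3)])

Answer: (0,0) (0,1) (0,2) (-1,2) (-1,3) (-2,3) (-3,3)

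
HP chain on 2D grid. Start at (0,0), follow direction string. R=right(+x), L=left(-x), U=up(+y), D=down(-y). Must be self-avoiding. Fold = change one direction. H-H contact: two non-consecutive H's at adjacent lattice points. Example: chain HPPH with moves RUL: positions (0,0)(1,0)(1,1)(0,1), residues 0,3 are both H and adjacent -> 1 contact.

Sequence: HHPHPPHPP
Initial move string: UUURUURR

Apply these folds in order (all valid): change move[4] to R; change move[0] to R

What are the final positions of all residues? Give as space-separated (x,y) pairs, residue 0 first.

Initial moves: UUURUURR
Fold: move[4]->R => UUURRURR (positions: [(0, 0), (0, 1), (0, 2), (0, 3), (1, 3), (2, 3), (2, 4), (3, 4), (4, 4)])
Fold: move[0]->R => RUURRURR (positions: [(0, 0), (1, 0), (1, 1), (1, 2), (2, 2), (3, 2), (3, 3), (4, 3), (5, 3)])

Answer: (0,0) (1,0) (1,1) (1,2) (2,2) (3,2) (3,3) (4,3) (5,3)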